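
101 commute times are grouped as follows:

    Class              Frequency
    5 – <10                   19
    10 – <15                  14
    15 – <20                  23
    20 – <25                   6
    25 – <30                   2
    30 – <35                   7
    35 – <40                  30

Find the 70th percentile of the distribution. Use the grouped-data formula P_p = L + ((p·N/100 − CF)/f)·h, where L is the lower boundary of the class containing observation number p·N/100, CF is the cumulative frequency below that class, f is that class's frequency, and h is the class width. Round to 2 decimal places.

34.79

N = 101; target position k = 70/100 · 101 = 70.7.
Cumulative frequencies: 19, 33, 56, 62, 64, 71, 101.
Observation 70.7 falls in the class 30 – <35.
L = 30, CF = 64, f = 7, h = 5.
P70 = 30 + ((70.7 − 64)/7)·5 = 30 + 4.78571 = 34.7857.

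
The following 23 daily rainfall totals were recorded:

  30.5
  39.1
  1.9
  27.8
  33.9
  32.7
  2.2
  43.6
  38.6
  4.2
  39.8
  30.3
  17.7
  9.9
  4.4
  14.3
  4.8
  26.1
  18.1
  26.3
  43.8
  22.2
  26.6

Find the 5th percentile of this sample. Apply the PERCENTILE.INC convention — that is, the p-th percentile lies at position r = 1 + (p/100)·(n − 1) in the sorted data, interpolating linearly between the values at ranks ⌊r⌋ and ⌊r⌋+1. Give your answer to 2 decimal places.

2.40

Sorted: 1.9, 2.2, 4.2, 4.4, 4.8, 9.9, 14.3, 17.7, 18.1, 22.2, 26.1, 26.3, 26.6, 27.8, 30.3, 30.5, 32.7, 33.9, 38.6, 39.1, 39.8, 43.6, 43.8.
n = 23.
r = 1 + (5/100)·(23 − 1) = 1 + 1.1 = 2.1.
Rank 2 is 2.2 and rank 3 is 4.2.
Interpolate: 2.2 + 0.1·(4.2 − 2.2) = 2.2 + 0.1·2 = 2.4.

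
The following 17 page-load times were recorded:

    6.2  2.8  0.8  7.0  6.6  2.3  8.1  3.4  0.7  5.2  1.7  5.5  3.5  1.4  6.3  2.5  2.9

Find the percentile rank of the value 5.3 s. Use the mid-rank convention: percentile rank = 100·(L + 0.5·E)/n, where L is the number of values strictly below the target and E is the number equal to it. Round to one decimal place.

64.7

Sorted: 0.7, 0.8, 1.4, 1.7, 2.3, 2.5, 2.8, 2.9, 3.4, 3.5, 5.2, 5.5, 6.2, 6.3, 6.6, 7.0, 8.1.
Count below 5.3: L = 11; count equal: E = 0; n = 17.
Percentile rank = 100·(11 + 0.5·0)/17 = 100·11/17 = 64.71.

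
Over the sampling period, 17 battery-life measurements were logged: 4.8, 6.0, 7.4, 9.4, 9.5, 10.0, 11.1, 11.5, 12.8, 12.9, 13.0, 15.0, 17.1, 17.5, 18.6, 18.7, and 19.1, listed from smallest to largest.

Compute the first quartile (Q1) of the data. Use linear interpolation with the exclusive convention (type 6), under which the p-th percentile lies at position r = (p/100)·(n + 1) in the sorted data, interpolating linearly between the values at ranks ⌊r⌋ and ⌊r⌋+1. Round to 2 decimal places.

9.45

n = 17.
r = (25/100)·(17 + 1) = 4.5.
Rank 4 is 9.4 and rank 5 is 9.5.
Interpolate: 9.4 + 0.5·(9.5 − 9.4) = 9.4 + 0.5·0.1 = 9.45.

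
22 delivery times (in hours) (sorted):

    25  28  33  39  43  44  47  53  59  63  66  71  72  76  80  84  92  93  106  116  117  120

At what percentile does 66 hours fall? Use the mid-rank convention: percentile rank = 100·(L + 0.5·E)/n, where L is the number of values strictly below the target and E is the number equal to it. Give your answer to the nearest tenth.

Count below 66: L = 10; count equal: E = 1; n = 22.
Percentile rank = 100·(10 + 0.5·1)/22 = 100·10.5/22 = 47.73.

47.7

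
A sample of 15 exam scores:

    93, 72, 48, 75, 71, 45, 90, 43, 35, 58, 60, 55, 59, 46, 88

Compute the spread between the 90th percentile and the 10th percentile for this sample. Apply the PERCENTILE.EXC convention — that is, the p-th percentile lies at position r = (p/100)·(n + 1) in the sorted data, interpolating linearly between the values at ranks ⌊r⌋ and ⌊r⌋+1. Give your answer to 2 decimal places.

Sorted: 35, 43, 45, 46, 48, 55, 58, 59, 60, 71, 72, 75, 88, 90, 93.
n = 15.
P10: r = 1.6; ranks 1–2 are 35, 43; interpolating gives 39.8.
P90: r = 14.4; ranks 14–15 are 90, 93; interpolating gives 91.2.
Difference: 91.2 − 39.8 = 51.4.

51.40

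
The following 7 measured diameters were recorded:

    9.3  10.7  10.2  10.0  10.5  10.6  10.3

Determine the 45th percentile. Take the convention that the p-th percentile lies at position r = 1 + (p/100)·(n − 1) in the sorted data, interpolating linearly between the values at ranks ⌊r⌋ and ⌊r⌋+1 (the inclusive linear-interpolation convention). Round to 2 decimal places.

10.27

Sorted: 9.3, 10.0, 10.2, 10.3, 10.5, 10.6, 10.7.
n = 7.
r = 1 + (45/100)·(7 − 1) = 1 + 2.7 = 3.7.
Rank 3 is 10.2 and rank 4 is 10.3.
Interpolate: 10.2 + 0.7·(10.3 − 10.2) = 10.2 + 0.7·0.1 = 10.27.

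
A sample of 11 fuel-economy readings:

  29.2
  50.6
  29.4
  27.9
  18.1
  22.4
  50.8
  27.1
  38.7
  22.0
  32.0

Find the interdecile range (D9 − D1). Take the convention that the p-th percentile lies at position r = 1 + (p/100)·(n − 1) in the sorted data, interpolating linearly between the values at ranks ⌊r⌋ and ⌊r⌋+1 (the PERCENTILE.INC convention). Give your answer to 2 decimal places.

Sorted: 18.1, 22.0, 22.4, 27.1, 27.9, 29.2, 29.4, 32.0, 38.7, 50.6, 50.8.
n = 11.
P10: r = 2 (integer) → 22.
P90: r = 10 (integer) → 50.6.
Difference: 50.6 − 22 = 28.6.

28.60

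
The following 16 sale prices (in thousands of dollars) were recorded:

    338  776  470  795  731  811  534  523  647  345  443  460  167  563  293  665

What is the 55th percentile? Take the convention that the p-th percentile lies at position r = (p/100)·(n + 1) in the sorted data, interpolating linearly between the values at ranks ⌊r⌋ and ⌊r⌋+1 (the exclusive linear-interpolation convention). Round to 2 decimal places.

Sorted: 167, 293, 338, 345, 443, 460, 470, 523, 534, 563, 647, 665, 731, 776, 795, 811.
n = 16.
r = (55/100)·(16 + 1) = 9.35.
Rank 9 is 534 and rank 10 is 563.
Interpolate: 534 + 0.35·(563 − 534) = 534 + 0.35·29 = 544.15.

544.15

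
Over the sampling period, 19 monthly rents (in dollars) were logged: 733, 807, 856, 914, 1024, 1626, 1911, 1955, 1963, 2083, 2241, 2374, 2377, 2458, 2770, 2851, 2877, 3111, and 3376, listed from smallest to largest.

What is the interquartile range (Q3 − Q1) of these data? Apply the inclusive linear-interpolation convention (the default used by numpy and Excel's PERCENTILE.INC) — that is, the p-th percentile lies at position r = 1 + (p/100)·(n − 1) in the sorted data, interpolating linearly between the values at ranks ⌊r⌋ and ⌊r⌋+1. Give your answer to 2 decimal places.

1289.00

n = 19.
P25: r = 5.5; ranks 5–6 are 1024, 1626; interpolating gives 1325.
P75: r = 14.5; ranks 14–15 are 2458, 2770; interpolating gives 2614.
Difference: 2614 − 1325 = 1289.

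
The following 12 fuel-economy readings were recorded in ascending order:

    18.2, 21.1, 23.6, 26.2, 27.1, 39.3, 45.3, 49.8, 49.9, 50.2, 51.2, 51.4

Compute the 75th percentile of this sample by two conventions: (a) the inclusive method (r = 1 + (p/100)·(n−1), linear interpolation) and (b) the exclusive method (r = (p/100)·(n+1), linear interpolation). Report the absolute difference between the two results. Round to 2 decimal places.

0.15

n = 12.
(a) r = 9.25; between ranks 9 (49.9) and 10 (50.2): 49.975.
(b) r = 9.75; between ranks 9 (49.9) and 10 (50.2): 50.125.
|49.975 − 50.125| = 0.15.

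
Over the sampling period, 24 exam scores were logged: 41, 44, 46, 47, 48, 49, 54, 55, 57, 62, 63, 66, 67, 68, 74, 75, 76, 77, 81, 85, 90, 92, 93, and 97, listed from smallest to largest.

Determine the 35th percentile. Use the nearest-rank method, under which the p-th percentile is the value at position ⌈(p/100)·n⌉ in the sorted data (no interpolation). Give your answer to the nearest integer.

n = 24.
Position = ⌈35/100 · 24⌉ = ⌈8.4⌉ = 9.
The value at rank 9 is 57.

57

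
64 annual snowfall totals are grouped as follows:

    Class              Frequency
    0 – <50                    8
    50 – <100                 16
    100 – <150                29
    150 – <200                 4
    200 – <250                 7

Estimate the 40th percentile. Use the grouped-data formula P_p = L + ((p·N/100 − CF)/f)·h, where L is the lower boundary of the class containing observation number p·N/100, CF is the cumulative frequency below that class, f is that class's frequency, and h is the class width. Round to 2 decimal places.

102.76

N = 64; target position k = 40/100 · 64 = 25.6.
Cumulative frequencies: 8, 24, 53, 57, 64.
Observation 25.6 falls in the class 100 – <150.
L = 100, CF = 24, f = 29, h = 50.
P40 = 100 + ((25.6 − 24)/29)·50 = 100 + 2.75862 = 102.759.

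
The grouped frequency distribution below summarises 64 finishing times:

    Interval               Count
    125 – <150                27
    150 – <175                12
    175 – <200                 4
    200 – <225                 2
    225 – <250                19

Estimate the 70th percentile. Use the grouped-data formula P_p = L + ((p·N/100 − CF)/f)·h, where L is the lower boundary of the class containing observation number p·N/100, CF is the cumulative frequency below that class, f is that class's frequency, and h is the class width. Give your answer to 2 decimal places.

222.50

N = 64; target position k = 70/100 · 64 = 44.8.
Cumulative frequencies: 27, 39, 43, 45, 64.
Observation 44.8 falls in the class 200 – <225.
L = 200, CF = 43, f = 2, h = 25.
P70 = 200 + ((44.8 − 43)/2)·25 = 200 + 22.5 = 222.5.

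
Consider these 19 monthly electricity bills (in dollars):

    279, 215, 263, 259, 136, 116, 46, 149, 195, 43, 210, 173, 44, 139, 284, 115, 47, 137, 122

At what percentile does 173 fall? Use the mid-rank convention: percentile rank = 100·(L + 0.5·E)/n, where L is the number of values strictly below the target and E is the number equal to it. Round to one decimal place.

Sorted: 43, 44, 46, 47, 115, 116, 122, 136, 137, 139, 149, 173, 195, 210, 215, 259, 263, 279, 284.
Count below 173: L = 11; count equal: E = 1; n = 19.
Percentile rank = 100·(11 + 0.5·1)/19 = 100·11.5/19 = 60.53.

60.5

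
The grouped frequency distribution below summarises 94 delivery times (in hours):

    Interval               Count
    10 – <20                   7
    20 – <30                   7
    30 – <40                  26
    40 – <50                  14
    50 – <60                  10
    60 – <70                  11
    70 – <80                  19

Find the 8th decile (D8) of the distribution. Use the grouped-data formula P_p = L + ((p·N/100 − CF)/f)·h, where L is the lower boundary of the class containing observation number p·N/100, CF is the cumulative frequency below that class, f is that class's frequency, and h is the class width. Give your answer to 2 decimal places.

70.11

N = 94; target position k = 80/100 · 94 = 75.2.
Cumulative frequencies: 7, 14, 40, 54, 64, 75, 94.
Observation 75.2 falls in the class 70 – <80.
L = 70, CF = 75, f = 19, h = 10.
P80 = 70 + ((75.2 − 75)/19)·10 = 70 + 0.105263 = 70.1053.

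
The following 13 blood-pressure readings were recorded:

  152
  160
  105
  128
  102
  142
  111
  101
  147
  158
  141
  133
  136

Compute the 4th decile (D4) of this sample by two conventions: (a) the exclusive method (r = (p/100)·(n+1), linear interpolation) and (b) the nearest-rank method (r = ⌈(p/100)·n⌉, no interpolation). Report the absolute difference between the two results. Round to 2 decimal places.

Sorted: 101, 102, 105, 111, 128, 133, 136, 141, 142, 147, 152, 158, 160.
n = 13.
(a) r = 5.6; between ranks 5 (128) and 6 (133): 131.
(b) the nearest-rank method: rank 6 → 133.
|131 − 133| = 2.

2.00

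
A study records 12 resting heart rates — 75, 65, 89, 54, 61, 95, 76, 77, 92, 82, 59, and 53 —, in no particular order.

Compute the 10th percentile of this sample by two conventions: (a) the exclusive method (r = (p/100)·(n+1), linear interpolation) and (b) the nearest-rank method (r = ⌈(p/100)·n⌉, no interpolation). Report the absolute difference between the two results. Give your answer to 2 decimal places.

0.70

Sorted: 53, 54, 59, 61, 65, 75, 76, 77, 82, 89, 92, 95.
n = 12.
(a) r = 1.3; between ranks 1 (53) and 2 (54): 53.3.
(b) the nearest-rank method: rank 2 → 54.
|53.3 − 54| = 0.7.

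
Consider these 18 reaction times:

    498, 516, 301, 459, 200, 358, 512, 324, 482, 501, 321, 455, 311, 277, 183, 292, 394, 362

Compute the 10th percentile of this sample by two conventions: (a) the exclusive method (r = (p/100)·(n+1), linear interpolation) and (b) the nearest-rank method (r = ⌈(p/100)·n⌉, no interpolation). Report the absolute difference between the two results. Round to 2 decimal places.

1.70

Sorted: 183, 200, 277, 292, 301, 311, 321, 324, 358, 362, 394, 455, 459, 482, 498, 501, 512, 516.
n = 18.
(a) r = 1.9; between ranks 1 (183) and 2 (200): 198.3.
(b) the nearest-rank method: rank 2 → 200.
|198.3 − 200| = 1.7.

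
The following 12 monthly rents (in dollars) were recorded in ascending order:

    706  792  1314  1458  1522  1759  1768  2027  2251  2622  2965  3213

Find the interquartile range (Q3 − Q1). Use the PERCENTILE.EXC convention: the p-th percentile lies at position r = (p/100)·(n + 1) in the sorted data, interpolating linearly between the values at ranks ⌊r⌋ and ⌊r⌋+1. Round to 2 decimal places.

1179.25

n = 12.
P25: r = 3.25; ranks 3–4 are 1314, 1458; interpolating gives 1350.
P75: r = 9.75; ranks 9–10 are 2251, 2622; interpolating gives 2529.25.
Difference: 2529.25 − 1350 = 1179.25.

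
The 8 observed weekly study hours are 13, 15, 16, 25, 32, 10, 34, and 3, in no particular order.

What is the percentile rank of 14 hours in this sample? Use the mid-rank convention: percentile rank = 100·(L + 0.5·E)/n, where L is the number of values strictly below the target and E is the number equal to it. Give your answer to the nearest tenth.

Sorted: 3, 10, 13, 15, 16, 25, 32, 34.
Count below 14: L = 3; count equal: E = 0; n = 8.
Percentile rank = 100·(3 + 0.5·0)/8 = 100·3/8 = 37.5.

37.5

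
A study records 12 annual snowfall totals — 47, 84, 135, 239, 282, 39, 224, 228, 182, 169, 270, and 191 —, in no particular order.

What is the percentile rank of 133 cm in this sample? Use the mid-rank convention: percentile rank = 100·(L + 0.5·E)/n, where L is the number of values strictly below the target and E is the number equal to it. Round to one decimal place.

Sorted: 39, 47, 84, 135, 169, 182, 191, 224, 228, 239, 270, 282.
Count below 133: L = 3; count equal: E = 0; n = 12.
Percentile rank = 100·(3 + 0.5·0)/12 = 100·3/12 = 25.

25.0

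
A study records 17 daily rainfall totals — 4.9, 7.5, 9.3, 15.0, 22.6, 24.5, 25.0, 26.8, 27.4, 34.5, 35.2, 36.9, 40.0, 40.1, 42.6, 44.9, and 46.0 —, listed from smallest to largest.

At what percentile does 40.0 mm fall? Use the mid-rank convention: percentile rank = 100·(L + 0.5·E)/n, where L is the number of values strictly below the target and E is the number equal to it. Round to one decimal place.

Count below 40.0: L = 12; count equal: E = 1; n = 17.
Percentile rank = 100·(12 + 0.5·1)/17 = 100·12.5/17 = 73.53.

73.5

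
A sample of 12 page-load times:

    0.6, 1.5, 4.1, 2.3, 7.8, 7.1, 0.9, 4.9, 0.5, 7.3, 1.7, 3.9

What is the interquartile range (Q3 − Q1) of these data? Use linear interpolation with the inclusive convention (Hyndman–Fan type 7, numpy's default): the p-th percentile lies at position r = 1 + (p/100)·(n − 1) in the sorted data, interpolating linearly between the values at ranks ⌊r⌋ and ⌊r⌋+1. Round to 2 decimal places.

Sorted: 0.5, 0.6, 0.9, 1.5, 1.7, 2.3, 3.9, 4.1, 4.9, 7.1, 7.3, 7.8.
n = 12.
P25: r = 3.75; ranks 3–4 are 0.9, 1.5; interpolating gives 1.35.
P75: r = 9.25; ranks 9–10 are 4.9, 7.1; interpolating gives 5.45.
Difference: 5.45 − 1.35 = 4.1.

4.10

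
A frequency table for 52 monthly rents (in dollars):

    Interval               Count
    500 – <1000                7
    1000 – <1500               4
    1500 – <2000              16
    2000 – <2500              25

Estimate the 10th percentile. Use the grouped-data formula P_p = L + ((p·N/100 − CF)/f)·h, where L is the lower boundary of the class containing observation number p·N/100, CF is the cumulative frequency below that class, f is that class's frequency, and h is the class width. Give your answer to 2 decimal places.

N = 52; target position k = 10/100 · 52 = 5.2.
Cumulative frequencies: 7, 11, 27, 52.
Observation 5.2 falls in the class 500 – <1000.
L = 500, CF = 0, f = 7, h = 500.
P10 = 500 + ((5.2 − 0)/7)·500 = 500 + 371.429 = 871.429.

871.43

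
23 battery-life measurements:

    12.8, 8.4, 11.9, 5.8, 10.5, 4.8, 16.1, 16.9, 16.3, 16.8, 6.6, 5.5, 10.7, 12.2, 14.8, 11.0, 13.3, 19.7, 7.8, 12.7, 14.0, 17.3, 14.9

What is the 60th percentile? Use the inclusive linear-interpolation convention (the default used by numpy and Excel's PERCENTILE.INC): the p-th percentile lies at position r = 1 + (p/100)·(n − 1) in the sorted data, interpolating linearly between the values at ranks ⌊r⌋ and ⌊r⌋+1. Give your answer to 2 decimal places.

13.44

Sorted: 4.8, 5.5, 5.8, 6.6, 7.8, 8.4, 10.5, 10.7, 11.0, 11.9, 12.2, 12.7, 12.8, 13.3, 14.0, 14.8, 14.9, 16.1, 16.3, 16.8, 16.9, 17.3, 19.7.
n = 23.
r = 1 + (60/100)·(23 − 1) = 1 + 13.2 = 14.2.
Rank 14 is 13.3 and rank 15 is 14.0.
Interpolate: 13.3 + 0.2·(14.0 − 13.3) = 13.3 + 0.2·0.7 = 13.44.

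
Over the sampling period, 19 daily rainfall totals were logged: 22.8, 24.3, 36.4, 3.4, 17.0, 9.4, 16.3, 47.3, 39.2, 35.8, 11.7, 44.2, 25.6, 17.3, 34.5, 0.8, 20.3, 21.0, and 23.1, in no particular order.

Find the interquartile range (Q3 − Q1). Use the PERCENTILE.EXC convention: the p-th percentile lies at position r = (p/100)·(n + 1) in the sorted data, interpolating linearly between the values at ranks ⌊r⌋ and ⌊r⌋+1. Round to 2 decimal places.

19.50

Sorted: 0.8, 3.4, 9.4, 11.7, 16.3, 17.0, 17.3, 20.3, 21.0, 22.8, 23.1, 24.3, 25.6, 34.5, 35.8, 36.4, 39.2, 44.2, 47.3.
n = 19.
P25: r = 5 (integer) → 16.3.
P75: r = 15 (integer) → 35.8.
Difference: 35.8 − 16.3 = 19.5.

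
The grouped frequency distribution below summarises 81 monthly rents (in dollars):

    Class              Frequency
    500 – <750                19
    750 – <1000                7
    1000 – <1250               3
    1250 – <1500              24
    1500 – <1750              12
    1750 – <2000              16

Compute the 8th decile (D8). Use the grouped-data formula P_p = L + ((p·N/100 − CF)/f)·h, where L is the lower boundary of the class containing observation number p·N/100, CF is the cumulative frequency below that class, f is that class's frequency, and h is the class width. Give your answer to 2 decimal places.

N = 81; target position k = 80/100 · 81 = 64.8.
Cumulative frequencies: 19, 26, 29, 53, 65, 81.
Observation 64.8 falls in the class 1500 – <1750.
L = 1500, CF = 53, f = 12, h = 250.
P80 = 1500 + ((64.8 − 53)/12)·250 = 1500 + 245.833 = 1745.83.

1745.83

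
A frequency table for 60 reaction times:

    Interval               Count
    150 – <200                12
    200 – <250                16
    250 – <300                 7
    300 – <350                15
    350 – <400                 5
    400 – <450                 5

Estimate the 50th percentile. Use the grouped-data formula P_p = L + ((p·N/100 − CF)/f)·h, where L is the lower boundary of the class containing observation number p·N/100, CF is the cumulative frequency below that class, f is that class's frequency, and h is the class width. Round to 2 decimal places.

264.29

N = 60; target position k = 50/100 · 60 = 30.
Cumulative frequencies: 12, 28, 35, 50, 55, 60.
Observation 30 falls in the class 250 – <300.
L = 250, CF = 28, f = 7, h = 50.
P50 = 250 + ((30 − 28)/7)·50 = 250 + 14.2857 = 264.286.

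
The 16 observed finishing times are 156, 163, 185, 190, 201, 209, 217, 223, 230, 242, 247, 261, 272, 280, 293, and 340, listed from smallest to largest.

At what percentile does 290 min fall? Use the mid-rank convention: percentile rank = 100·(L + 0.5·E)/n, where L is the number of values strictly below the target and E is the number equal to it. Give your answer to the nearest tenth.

Count below 290: L = 14; count equal: E = 0; n = 16.
Percentile rank = 100·(14 + 0.5·0)/16 = 100·14/16 = 87.5.

87.5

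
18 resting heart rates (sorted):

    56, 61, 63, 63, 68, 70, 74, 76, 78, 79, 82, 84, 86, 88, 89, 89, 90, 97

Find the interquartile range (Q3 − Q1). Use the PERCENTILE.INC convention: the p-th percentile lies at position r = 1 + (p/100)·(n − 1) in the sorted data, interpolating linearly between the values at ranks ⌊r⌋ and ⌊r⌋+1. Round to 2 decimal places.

19.00

n = 18.
P25: r = 5.25; ranks 5–6 are 68, 70; interpolating gives 68.5.
P75: r = 13.75; ranks 13–14 are 86, 88; interpolating gives 87.5.
Difference: 87.5 − 68.5 = 19.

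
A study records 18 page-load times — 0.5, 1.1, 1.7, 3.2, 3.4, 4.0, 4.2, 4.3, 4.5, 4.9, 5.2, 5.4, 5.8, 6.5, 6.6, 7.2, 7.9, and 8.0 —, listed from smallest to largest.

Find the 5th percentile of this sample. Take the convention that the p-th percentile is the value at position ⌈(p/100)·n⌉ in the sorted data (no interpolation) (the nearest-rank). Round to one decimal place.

0.5

n = 18.
Position = ⌈5/100 · 18⌉ = ⌈0.9⌉ = 1.
The value at rank 1 is 0.5.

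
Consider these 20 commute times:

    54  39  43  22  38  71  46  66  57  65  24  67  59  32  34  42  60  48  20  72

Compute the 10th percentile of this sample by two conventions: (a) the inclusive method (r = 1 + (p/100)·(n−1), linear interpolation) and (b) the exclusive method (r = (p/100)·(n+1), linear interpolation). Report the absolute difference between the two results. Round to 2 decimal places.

Sorted: 20, 22, 24, 32, 34, 38, 39, 42, 43, 46, 48, 54, 57, 59, 60, 65, 66, 67, 71, 72.
n = 20.
(a) r = 2.9; between ranks 2 (22) and 3 (24): 23.8.
(b) r = 2.1; between ranks 2 (22) and 3 (24): 22.2.
|23.8 − 22.2| = 1.6.

1.60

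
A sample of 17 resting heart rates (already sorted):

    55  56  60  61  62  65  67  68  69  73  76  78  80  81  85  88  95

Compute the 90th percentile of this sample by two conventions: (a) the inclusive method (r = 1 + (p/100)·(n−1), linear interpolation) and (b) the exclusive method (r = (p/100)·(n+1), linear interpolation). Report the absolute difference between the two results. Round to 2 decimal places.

3.20

n = 17.
(a) r = 15.4; between ranks 15 (85) and 16 (88): 86.2.
(b) r = 16.2; between ranks 16 (88) and 17 (95): 89.4.
|86.2 − 89.4| = 3.2.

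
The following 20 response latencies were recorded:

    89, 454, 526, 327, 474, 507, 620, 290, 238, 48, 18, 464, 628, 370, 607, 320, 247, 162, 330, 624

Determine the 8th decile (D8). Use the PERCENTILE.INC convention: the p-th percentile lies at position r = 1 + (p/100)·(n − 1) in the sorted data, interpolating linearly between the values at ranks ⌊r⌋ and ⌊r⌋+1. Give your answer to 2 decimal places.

Sorted: 18, 48, 89, 162, 238, 247, 290, 320, 327, 330, 370, 454, 464, 474, 507, 526, 607, 620, 624, 628.
n = 20.
r = 1 + (80/100)·(20 − 1) = 1 + 15.2 = 16.2.
Rank 16 is 526 and rank 17 is 607.
Interpolate: 526 + 0.2·(607 − 526) = 526 + 0.2·81 = 542.2.

542.20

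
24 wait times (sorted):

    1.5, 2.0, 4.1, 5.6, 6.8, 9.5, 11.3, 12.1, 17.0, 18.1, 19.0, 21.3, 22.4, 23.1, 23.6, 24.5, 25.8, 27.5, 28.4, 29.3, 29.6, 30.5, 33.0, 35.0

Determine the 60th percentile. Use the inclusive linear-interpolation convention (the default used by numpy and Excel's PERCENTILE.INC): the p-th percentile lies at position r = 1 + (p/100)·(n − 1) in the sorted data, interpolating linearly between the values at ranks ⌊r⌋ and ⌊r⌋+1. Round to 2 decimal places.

23.50

n = 24.
r = 1 + (60/100)·(24 − 1) = 1 + 13.8 = 14.8.
Rank 14 is 23.1 and rank 15 is 23.6.
Interpolate: 23.1 + 0.8·(23.6 − 23.1) = 23.1 + 0.8·0.5 = 23.5.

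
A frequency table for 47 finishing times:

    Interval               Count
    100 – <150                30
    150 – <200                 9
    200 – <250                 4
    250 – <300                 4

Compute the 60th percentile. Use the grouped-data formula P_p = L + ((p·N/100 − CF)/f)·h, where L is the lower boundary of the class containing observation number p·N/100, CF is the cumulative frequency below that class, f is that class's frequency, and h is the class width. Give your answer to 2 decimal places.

147.00

N = 47; target position k = 60/100 · 47 = 28.2.
Cumulative frequencies: 30, 39, 43, 47.
Observation 28.2 falls in the class 100 – <150.
L = 100, CF = 0, f = 30, h = 50.
P60 = 100 + ((28.2 − 0)/30)·50 = 100 + 47 = 147.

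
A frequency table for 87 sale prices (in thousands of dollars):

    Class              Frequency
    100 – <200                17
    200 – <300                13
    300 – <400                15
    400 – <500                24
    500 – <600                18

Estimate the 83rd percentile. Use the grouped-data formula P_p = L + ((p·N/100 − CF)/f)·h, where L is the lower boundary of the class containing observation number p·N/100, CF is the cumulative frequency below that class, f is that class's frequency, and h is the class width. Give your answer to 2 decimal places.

N = 87; target position k = 83/100 · 87 = 72.21.
Cumulative frequencies: 17, 30, 45, 69, 87.
Observation 72.21 falls in the class 500 – <600.
L = 500, CF = 69, f = 18, h = 100.
P83 = 500 + ((72.21 − 69)/18)·100 = 500 + 17.8333 = 517.833.

517.83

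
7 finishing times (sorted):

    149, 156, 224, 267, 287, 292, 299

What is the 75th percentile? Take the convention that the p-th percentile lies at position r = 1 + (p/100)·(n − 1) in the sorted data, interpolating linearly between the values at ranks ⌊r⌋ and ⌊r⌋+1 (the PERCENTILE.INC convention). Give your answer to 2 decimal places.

289.50

n = 7.
r = 1 + (75/100)·(7 − 1) = 1 + 4.5 = 5.5.
Rank 5 is 287 and rank 6 is 292.
Interpolate: 287 + 0.5·(292 − 287) = 287 + 0.5·5 = 289.5.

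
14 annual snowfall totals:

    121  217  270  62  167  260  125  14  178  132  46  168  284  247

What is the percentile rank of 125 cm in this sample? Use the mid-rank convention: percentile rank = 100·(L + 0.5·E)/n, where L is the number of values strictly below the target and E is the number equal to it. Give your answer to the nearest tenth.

Sorted: 14, 46, 62, 121, 125, 132, 167, 168, 178, 217, 247, 260, 270, 284.
Count below 125: L = 4; count equal: E = 1; n = 14.
Percentile rank = 100·(4 + 0.5·1)/14 = 100·4.5/14 = 32.14.

32.1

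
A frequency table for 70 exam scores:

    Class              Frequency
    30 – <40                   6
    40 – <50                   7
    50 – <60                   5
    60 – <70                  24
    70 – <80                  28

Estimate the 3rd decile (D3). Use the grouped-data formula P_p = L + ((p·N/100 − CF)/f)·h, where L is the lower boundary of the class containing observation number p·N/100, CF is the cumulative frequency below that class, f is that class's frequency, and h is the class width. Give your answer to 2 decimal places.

N = 70; target position k = 30/100 · 70 = 21.
Cumulative frequencies: 6, 13, 18, 42, 70.
Observation 21 falls in the class 60 – <70.
L = 60, CF = 18, f = 24, h = 10.
P30 = 60 + ((21 − 18)/24)·10 = 60 + 1.25 = 61.25.

61.25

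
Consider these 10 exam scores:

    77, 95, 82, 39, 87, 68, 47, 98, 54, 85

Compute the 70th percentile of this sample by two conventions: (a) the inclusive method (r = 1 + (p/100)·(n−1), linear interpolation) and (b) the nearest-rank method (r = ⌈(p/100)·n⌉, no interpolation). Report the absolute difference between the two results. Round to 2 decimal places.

0.60

Sorted: 39, 47, 54, 68, 77, 82, 85, 87, 95, 98.
n = 10.
(a) r = 7.3; between ranks 7 (85) and 8 (87): 85.6.
(b) the nearest-rank method: rank 7 → 85.
|85.6 − 85| = 0.6.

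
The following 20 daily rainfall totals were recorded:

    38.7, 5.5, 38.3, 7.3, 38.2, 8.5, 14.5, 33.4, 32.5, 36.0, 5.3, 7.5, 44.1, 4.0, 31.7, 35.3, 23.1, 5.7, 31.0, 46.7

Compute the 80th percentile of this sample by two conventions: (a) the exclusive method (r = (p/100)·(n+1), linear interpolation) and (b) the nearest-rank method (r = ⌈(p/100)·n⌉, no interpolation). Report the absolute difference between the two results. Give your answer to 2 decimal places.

0.08

Sorted: 4.0, 5.3, 5.5, 5.7, 7.3, 7.5, 8.5, 14.5, 23.1, 31.0, 31.7, 32.5, 33.4, 35.3, 36.0, 38.2, 38.3, 38.7, 44.1, 46.7.
n = 20.
(a) r = 16.8; between ranks 16 (38.2) and 17 (38.3): 38.28.
(b) the nearest-rank method: rank 16 → 38.2.
|38.28 − 38.2| = 0.08.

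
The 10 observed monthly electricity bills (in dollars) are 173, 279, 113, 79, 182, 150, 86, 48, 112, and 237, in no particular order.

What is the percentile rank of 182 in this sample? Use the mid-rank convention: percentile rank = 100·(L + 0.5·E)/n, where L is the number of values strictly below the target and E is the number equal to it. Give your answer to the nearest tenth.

Sorted: 48, 79, 86, 112, 113, 150, 173, 182, 237, 279.
Count below 182: L = 7; count equal: E = 1; n = 10.
Percentile rank = 100·(7 + 0.5·1)/10 = 100·7.5/10 = 75.

75.0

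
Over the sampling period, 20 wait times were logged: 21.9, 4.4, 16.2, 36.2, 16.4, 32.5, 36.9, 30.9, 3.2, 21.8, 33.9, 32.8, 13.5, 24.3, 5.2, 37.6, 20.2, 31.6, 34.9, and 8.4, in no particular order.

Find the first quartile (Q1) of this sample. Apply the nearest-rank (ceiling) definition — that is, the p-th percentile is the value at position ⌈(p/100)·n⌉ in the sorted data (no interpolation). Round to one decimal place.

Sorted: 3.2, 4.4, 5.2, 8.4, 13.5, 16.2, 16.4, 20.2, 21.8, 21.9, 24.3, 30.9, 31.6, 32.5, 32.8, 33.9, 34.9, 36.2, 36.9, 37.6.
n = 20.
Position = ⌈25/100 · 20⌉ = ⌈5⌉ = 5.
The value at rank 5 is 13.5.

13.5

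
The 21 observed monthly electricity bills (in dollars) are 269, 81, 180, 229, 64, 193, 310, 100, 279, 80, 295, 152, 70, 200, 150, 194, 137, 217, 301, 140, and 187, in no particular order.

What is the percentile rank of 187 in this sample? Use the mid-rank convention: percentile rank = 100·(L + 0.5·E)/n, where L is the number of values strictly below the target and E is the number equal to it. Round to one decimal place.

50.0

Sorted: 64, 70, 80, 81, 100, 137, 140, 150, 152, 180, 187, 193, 194, 200, 217, 229, 269, 279, 295, 301, 310.
Count below 187: L = 10; count equal: E = 1; n = 21.
Percentile rank = 100·(10 + 0.5·1)/21 = 100·10.5/21 = 50.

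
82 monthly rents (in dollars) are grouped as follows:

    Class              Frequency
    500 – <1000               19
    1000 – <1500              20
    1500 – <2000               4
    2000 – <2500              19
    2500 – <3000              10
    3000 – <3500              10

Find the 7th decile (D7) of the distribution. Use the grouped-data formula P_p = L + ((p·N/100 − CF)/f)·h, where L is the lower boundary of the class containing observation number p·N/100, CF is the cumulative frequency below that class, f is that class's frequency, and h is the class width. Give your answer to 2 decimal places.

2378.95

N = 82; target position k = 70/100 · 82 = 57.4.
Cumulative frequencies: 19, 39, 43, 62, 72, 82.
Observation 57.4 falls in the class 2000 – <2500.
L = 2000, CF = 43, f = 19, h = 500.
P70 = 2000 + ((57.4 − 43)/19)·500 = 2000 + 378.947 = 2378.95.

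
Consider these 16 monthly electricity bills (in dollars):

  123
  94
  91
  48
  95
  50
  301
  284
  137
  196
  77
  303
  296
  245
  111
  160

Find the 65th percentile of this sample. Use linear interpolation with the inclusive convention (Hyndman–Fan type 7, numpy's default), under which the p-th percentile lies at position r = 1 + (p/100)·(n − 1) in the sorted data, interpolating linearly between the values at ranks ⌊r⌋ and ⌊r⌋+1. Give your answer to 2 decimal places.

187.00

Sorted: 48, 50, 77, 91, 94, 95, 111, 123, 137, 160, 196, 245, 284, 296, 301, 303.
n = 16.
r = 1 + (65/100)·(16 − 1) = 1 + 9.75 = 10.75.
Rank 10 is 160 and rank 11 is 196.
Interpolate: 160 + 0.75·(196 − 160) = 160 + 0.75·36 = 187.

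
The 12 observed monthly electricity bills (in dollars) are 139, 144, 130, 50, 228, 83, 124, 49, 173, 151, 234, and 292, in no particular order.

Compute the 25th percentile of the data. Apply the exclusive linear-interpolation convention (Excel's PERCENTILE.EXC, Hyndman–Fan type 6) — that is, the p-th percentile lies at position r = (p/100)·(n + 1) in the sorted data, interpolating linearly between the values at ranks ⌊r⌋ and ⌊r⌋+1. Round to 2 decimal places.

93.25

Sorted: 49, 50, 83, 124, 130, 139, 144, 151, 173, 228, 234, 292.
n = 12.
r = (25/100)·(12 + 1) = 3.25.
Rank 3 is 83 and rank 4 is 124.
Interpolate: 83 + 0.25·(124 − 83) = 83 + 0.25·41 = 93.25.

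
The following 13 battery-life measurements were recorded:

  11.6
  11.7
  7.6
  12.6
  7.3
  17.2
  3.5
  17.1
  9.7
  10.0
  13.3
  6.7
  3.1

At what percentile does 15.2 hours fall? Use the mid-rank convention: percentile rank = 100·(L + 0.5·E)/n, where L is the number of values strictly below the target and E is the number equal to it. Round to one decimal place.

84.6

Sorted: 3.1, 3.5, 6.7, 7.3, 7.6, 9.7, 10.0, 11.6, 11.7, 12.6, 13.3, 17.1, 17.2.
Count below 15.2: L = 11; count equal: E = 0; n = 13.
Percentile rank = 100·(11 + 0.5·0)/13 = 100·11/13 = 84.62.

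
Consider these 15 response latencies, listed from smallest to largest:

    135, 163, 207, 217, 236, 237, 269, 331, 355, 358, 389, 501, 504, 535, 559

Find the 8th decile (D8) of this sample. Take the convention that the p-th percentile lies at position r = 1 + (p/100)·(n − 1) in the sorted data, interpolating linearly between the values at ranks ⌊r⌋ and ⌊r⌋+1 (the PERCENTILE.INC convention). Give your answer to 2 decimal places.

501.60

n = 15.
r = 1 + (80/100)·(15 − 1) = 1 + 11.2 = 12.2.
Rank 12 is 501 and rank 13 is 504.
Interpolate: 501 + 0.2·(504 − 501) = 501 + 0.2·3 = 501.6.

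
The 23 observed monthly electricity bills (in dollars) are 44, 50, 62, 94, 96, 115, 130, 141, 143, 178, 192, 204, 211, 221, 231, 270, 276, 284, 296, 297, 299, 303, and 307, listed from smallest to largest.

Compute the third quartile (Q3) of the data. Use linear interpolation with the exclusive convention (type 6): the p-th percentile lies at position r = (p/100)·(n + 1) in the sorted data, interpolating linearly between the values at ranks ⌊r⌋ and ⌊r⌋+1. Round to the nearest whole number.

n = 23.
r = (75/100)·(23 + 1) = 18.
r is an integer, so P75 is the value at rank 18: 284.

284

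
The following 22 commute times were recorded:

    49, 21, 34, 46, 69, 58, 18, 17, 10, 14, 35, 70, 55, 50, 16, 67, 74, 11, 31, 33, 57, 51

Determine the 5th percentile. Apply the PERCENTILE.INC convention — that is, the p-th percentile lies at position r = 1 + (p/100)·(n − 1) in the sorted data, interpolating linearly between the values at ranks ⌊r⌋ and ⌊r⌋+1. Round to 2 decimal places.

Sorted: 10, 11, 14, 16, 17, 18, 21, 31, 33, 34, 35, 46, 49, 50, 51, 55, 57, 58, 67, 69, 70, 74.
n = 22.
r = 1 + (5/100)·(22 − 1) = 1 + 1.05 = 2.05.
Rank 2 is 11 and rank 3 is 14.
Interpolate: 11 + 0.05·(14 − 11) = 11 + 0.05·3 = 11.15.

11.15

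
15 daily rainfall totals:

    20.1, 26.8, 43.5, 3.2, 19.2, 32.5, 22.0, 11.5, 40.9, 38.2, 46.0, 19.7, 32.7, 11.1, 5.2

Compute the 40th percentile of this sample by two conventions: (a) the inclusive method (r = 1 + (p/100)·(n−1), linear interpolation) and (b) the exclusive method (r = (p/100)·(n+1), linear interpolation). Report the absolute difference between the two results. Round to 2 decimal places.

0.08

Sorted: 3.2, 5.2, 11.1, 11.5, 19.2, 19.7, 20.1, 22.0, 26.8, 32.5, 32.7, 38.2, 40.9, 43.5, 46.0.
n = 15.
(a) r = 6.6; between ranks 6 (19.7) and 7 (20.1): 19.94.
(b) r = 6.4; between ranks 6 (19.7) and 7 (20.1): 19.86.
|19.94 − 19.86| = 0.08.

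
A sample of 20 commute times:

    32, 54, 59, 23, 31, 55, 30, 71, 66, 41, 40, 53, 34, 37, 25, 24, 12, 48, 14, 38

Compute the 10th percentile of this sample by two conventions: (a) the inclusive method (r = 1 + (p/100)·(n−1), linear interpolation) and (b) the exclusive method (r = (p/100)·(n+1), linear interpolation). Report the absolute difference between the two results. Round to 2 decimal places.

7.20

Sorted: 12, 14, 23, 24, 25, 30, 31, 32, 34, 37, 38, 40, 41, 48, 53, 54, 55, 59, 66, 71.
n = 20.
(a) r = 2.9; between ranks 2 (14) and 3 (23): 22.1.
(b) r = 2.1; between ranks 2 (14) and 3 (23): 14.9.
|22.1 − 14.9| = 7.2.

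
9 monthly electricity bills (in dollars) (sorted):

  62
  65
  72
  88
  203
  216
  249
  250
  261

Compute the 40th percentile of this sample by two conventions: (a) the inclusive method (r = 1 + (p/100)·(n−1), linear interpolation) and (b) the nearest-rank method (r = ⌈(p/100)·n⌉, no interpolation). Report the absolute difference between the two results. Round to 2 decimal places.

n = 9.
(a) r = 4.2; between ranks 4 (88) and 5 (203): 111.
(b) the nearest-rank method: rank 4 → 88.
|111 − 88| = 23.

23.00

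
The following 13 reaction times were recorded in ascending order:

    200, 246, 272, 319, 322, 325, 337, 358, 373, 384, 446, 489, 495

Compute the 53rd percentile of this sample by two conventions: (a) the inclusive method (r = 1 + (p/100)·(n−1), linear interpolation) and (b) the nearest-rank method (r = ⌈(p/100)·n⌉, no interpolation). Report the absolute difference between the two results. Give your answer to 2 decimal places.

n = 13.
(a) r = 7.36; between ranks 7 (337) and 8 (358): 344.56.
(b) the nearest-rank method: rank 7 → 337.
|344.56 − 337| = 7.56.

7.56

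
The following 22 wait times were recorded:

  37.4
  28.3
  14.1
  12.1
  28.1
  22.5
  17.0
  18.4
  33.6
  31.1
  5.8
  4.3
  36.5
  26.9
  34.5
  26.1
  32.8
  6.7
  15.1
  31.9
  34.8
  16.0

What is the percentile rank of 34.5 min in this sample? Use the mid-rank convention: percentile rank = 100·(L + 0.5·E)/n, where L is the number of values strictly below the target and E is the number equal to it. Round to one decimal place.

84.1

Sorted: 4.3, 5.8, 6.7, 12.1, 14.1, 15.1, 16.0, 17.0, 18.4, 22.5, 26.1, 26.9, 28.1, 28.3, 31.1, 31.9, 32.8, 33.6, 34.5, 34.8, 36.5, 37.4.
Count below 34.5: L = 18; count equal: E = 1; n = 22.
Percentile rank = 100·(18 + 0.5·1)/22 = 100·18.5/22 = 84.09.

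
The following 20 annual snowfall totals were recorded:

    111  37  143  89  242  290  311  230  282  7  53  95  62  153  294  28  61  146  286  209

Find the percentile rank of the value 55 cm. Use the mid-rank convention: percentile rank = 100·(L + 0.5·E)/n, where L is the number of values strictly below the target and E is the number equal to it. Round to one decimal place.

Sorted: 7, 28, 37, 53, 61, 62, 89, 95, 111, 143, 146, 153, 209, 230, 242, 282, 286, 290, 294, 311.
Count below 55: L = 4; count equal: E = 0; n = 20.
Percentile rank = 100·(4 + 0.5·0)/20 = 100·4/20 = 20.

20.0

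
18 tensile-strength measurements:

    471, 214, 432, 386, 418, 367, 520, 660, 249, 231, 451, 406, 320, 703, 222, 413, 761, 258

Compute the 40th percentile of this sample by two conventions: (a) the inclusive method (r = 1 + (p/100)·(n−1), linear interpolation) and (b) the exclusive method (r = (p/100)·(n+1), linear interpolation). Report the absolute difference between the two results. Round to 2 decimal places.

Sorted: 214, 222, 231, 249, 258, 320, 367, 386, 406, 413, 418, 432, 451, 471, 520, 660, 703, 761.
n = 18.
(a) r = 7.8; between ranks 7 (367) and 8 (386): 382.2.
(b) r = 7.6; between ranks 7 (367) and 8 (386): 378.4.
|382.2 − 378.4| = 3.8.

3.80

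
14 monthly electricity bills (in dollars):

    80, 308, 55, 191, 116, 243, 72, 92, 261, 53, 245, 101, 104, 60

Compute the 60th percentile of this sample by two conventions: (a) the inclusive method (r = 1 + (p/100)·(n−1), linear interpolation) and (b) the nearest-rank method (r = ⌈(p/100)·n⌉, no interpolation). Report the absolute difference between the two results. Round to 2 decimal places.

2.40

Sorted: 53, 55, 60, 72, 80, 92, 101, 104, 116, 191, 243, 245, 261, 308.
n = 14.
(a) r = 8.8; between ranks 8 (104) and 9 (116): 113.6.
(b) the nearest-rank method: rank 9 → 116.
|113.6 − 116| = 2.4.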